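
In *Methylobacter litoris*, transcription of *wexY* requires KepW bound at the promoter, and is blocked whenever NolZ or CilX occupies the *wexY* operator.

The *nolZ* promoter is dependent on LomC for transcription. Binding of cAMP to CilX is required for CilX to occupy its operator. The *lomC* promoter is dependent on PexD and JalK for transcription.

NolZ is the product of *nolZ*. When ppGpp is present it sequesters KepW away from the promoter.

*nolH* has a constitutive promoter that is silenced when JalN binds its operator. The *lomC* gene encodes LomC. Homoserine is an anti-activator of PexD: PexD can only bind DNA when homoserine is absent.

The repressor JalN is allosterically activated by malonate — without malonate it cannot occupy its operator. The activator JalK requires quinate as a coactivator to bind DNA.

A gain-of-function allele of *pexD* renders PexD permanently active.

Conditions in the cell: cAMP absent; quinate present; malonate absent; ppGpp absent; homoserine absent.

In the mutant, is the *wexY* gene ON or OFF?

PexD is constitutively active in this strain.
Quinate is present, so JalK is active.
No repressor is bound and PexD and JalK are active, so *lomC* is transcribed.
So LomC is produced and active.
No repressor is bound and LomC is active, so *nolZ* is transcribed.
So NolZ is produced and active.
cAMP is absent, so CilX is inactive.
ppGpp is absent, so KepW is active.
With repressor NolZ bound, *wexY* is not transcribed.

OFF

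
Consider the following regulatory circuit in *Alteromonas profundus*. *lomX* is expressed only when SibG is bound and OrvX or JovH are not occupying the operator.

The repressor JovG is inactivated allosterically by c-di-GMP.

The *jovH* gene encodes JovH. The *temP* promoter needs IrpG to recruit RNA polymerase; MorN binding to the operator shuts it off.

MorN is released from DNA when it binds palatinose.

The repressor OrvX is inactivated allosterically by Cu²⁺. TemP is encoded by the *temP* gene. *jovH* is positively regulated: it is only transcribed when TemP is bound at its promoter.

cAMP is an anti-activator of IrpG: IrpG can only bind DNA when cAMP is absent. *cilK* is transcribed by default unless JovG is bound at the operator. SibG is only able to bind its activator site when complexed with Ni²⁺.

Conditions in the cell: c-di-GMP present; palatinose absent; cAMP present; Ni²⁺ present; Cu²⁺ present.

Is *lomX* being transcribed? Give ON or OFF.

Ni²⁺ is present, so SibG is active.
Cu²⁺ is present, so OrvX is inactive.
Palatinose is absent, so MorN is active.
cAMP is present, so IrpG is inactive.
With repressor MorN bound, *temP* is not transcribed.
So TemP is not produced.
Required activator TemP is absent, so *jovH* is not transcribed.
So JovH is not produced.
No repressor is bound and SibG is active, so *lomX* is transcribed.

ON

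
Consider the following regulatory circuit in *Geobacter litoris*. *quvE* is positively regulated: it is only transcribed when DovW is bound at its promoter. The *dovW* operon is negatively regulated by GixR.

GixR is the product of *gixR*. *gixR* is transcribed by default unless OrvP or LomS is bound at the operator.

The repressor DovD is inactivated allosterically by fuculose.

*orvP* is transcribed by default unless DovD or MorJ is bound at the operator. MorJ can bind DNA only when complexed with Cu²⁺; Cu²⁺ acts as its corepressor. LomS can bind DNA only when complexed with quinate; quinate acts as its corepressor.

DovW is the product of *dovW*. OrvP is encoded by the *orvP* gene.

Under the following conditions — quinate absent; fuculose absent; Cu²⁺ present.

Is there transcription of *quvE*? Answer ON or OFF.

OFF

Fuculose is absent, so DovD is active.
Cu²⁺ is present, so MorJ is active.
With repressor DovD bound, *orvP* is not transcribed.
So OrvP is not produced.
Quinate is absent, so LomS is inactive.
With no repressor bound, *gixR* is transcribed.
So GixR is produced and active.
With repressor GixR bound, *dovW* is not transcribed.
So DovW is not produced.
Required activator DovW is absent, so *quvE* is not transcribed.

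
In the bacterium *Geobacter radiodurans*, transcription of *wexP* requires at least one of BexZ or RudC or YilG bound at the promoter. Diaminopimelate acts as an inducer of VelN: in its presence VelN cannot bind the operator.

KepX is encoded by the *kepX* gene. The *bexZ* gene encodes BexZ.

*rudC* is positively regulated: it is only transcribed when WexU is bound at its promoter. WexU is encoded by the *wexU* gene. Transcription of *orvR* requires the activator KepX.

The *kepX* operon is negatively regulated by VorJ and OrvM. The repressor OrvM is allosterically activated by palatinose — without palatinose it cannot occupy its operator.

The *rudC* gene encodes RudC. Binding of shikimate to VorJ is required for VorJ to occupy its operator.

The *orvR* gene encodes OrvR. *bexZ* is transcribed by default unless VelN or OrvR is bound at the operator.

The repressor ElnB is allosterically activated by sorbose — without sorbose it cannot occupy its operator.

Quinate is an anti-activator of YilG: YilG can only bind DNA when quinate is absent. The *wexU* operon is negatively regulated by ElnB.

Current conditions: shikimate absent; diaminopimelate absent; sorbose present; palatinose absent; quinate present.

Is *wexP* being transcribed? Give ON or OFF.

OFF

Diaminopimelate is absent, so VelN is active.
Shikimate is absent, so VorJ is inactive.
Palatinose is absent, so OrvM is inactive.
With no repressor bound, *kepX* is transcribed.
So KepX is produced and active.
No repressor is bound and KepX is active, so *orvR* is transcribed.
So OrvR is produced and active.
With repressor VelN bound, *bexZ* is not transcribed.
So BexZ is not produced.
Sorbose is present, so ElnB is active.
With repressor ElnB bound, *wexU* is not transcribed.
So WexU is not produced.
Required activator WexU is absent, so *rudC* is not transcribed.
So RudC is not produced.
Quinate is present, so YilG is inactive.
No activator is available at the *wexP* promoter, so *wexP* is not transcribed.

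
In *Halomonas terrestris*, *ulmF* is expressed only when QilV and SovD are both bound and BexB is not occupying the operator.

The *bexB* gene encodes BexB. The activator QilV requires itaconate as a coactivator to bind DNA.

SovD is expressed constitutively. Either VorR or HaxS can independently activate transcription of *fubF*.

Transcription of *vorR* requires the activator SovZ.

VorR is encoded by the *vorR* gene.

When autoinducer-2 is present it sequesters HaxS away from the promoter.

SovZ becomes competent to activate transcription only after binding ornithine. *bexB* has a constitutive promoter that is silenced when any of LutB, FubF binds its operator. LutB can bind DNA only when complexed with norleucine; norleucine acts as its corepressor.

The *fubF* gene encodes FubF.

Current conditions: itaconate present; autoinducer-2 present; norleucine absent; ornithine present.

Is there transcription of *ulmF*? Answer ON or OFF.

ON

Itaconate is present, so QilV is active.
SovD is produced constitutively and is active.
Norleucine is absent, so LutB is inactive.
Ornithine is present, so SovZ is active.
No repressor is bound and SovZ is active, so *vorR* is transcribed.
So VorR is produced and active.
Autoinducer-2 is present, so HaxS is inactive.
Activator VorR is present, so *fubF* is transcribed.
So FubF is produced and active.
With repressor FubF bound, *bexB* is not transcribed.
So BexB is not produced.
No repressor is bound and QilV and SovD are active, so *ulmF* is transcribed.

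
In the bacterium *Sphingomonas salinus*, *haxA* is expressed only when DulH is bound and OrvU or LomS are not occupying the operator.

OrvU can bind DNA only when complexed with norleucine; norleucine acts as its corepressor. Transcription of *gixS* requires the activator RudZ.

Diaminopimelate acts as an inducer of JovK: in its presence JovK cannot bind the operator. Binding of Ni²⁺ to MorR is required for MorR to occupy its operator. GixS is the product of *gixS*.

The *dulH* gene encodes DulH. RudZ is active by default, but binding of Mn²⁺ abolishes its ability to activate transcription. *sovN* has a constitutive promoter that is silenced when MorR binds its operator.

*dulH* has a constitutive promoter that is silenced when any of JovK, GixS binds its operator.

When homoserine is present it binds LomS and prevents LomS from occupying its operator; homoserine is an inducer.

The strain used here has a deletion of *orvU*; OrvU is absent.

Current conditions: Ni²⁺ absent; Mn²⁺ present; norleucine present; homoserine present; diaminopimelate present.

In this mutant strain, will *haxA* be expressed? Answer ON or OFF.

ON

OrvU is non-functional in this strain, so it has no effect.
Homoserine is present, so LomS is inactive.
Diaminopimelate is present, so JovK is inactive.
Mn²⁺ is present, so RudZ is inactive.
Required activator RudZ is absent, so *gixS* is not transcribed.
So GixS is not produced.
With no repressor bound, *dulH* is transcribed.
So DulH is produced and active.
No repressor is bound and DulH is active, so *haxA* is transcribed.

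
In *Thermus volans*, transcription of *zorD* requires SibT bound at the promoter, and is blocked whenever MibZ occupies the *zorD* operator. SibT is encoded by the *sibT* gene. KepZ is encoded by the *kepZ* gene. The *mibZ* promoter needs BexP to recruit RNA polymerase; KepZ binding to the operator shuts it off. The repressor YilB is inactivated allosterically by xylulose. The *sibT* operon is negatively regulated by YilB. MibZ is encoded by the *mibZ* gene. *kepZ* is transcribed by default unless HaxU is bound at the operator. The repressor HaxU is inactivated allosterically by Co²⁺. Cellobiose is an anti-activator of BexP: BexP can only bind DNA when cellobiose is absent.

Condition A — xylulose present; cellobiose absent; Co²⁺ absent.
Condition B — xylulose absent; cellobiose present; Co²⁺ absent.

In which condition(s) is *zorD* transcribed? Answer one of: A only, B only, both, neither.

neither

Condition A:
Xylulose is present, so YilB is inactive.
With no repressor bound, *sibT* is transcribed.
So SibT is produced and active.
Cellobiose is absent, so BexP is active.
Co²⁺ is absent, so HaxU is active.
With repressor HaxU bound, *kepZ* is not transcribed.
So KepZ is not produced.
No repressor is bound and BexP is active, so *mibZ* is transcribed.
So MibZ is produced and active.
With repressor MibZ bound, *zorD* is not transcribed.
→ *zorD* is OFF in A.
Condition B:
Xylulose is absent, so YilB is active.
With repressor YilB bound, *sibT* is not transcribed.
So SibT is not produced.
Cellobiose is present, so BexP is inactive.
Co²⁺ is absent, so HaxU is active.
With repressor HaxU bound, *kepZ* is not transcribed.
So KepZ is not produced.
Required activator BexP is absent, so *mibZ* is not transcribed.
So MibZ is not produced.
Required activator SibT is absent, so *zorD* is not transcribed.
→ *zorD* is OFF in B.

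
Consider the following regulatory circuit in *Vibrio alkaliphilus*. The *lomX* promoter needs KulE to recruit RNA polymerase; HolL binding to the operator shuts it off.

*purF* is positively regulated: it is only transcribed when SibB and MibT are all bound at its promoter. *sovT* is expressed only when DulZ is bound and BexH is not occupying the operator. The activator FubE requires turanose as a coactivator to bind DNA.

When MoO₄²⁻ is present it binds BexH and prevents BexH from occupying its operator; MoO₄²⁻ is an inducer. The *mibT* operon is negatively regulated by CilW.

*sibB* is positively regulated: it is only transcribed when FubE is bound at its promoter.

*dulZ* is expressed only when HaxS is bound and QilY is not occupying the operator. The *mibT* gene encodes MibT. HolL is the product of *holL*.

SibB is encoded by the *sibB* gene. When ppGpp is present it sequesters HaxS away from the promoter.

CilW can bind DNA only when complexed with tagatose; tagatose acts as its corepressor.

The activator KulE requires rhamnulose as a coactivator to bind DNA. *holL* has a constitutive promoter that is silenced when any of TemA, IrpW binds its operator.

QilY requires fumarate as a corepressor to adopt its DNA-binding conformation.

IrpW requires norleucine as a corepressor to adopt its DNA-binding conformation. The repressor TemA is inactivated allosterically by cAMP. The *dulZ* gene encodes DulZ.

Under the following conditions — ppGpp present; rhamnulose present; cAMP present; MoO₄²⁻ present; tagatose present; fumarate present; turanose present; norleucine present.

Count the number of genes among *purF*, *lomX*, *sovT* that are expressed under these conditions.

Turanose is present, so FubE is active.
No repressor is bound and FubE is active, so *sibB* is transcribed.
So SibB is produced and active.
Tagatose is present, so CilW is active.
With repressor CilW bound, *mibT* is not transcribed.
So MibT is not produced.
Required activator MibT is absent, so *purF* is not transcribed.
→ *purF* is OFF.
Rhamnulose is present, so KulE is active.
cAMP is present, so TemA is inactive.
Norleucine is present, so IrpW is active.
With repressor IrpW bound, *holL* is not transcribed.
So HolL is not produced.
No repressor is bound and KulE is active, so *lomX* is transcribed.
→ *lomX* is ON.
ppGpp is present, so HaxS is inactive.
Fumarate is present, so QilY is active.
With repressor QilY bound, *dulZ* is not transcribed.
So DulZ is not produced.
MoO₄²⁻ is present, so BexH is inactive.
Required activator DulZ is absent, so *sovT* is not transcribed.
→ *sovT* is OFF.
1 of the 3 genes is transcribed.

1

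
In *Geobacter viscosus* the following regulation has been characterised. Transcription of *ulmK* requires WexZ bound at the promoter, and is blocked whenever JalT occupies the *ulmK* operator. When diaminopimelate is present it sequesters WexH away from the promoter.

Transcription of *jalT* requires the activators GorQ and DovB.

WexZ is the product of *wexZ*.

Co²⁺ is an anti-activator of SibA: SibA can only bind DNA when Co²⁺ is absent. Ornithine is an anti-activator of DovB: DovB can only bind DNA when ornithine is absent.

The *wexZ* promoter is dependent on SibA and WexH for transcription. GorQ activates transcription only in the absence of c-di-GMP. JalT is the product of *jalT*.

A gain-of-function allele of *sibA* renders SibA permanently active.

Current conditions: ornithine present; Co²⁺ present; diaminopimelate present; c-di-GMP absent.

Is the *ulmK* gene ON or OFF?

OFF

SibA is constitutively active in this strain.
Diaminopimelate is present, so WexH is inactive.
Required activator WexH is absent, so *wexZ* is not transcribed.
So WexZ is not produced.
c-di-GMP is absent, so GorQ is active.
Ornithine is present, so DovB is inactive.
Required activator DovB is absent, so *jalT* is not transcribed.
So JalT is not produced.
Required activator WexZ is absent, so *ulmK* is not transcribed.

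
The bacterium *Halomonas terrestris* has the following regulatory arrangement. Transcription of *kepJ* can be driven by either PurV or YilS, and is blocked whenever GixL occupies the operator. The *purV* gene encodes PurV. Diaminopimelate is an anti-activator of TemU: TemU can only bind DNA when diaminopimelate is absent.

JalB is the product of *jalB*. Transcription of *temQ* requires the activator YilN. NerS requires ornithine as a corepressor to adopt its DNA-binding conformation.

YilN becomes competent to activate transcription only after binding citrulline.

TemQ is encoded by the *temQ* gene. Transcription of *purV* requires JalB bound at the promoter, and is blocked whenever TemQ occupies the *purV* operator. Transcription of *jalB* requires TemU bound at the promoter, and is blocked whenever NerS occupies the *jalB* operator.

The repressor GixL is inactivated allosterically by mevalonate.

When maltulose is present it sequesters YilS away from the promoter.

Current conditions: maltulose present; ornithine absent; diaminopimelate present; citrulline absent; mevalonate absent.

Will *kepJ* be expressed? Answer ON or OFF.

Ornithine is absent, so NerS is inactive.
Diaminopimelate is present, so TemU is inactive.
Required activator TemU is absent, so *jalB* is not transcribed.
So JalB is not produced.
Citrulline is absent, so YilN is inactive.
Required activator YilN is absent, so *temQ* is not transcribed.
So TemQ is not produced.
Required activator JalB is absent, so *purV* is not transcribed.
So PurV is not produced.
Mevalonate is absent, so GixL is active.
Maltulose is present, so YilS is inactive.
With repressor GixL bound, *kepJ* is not transcribed.

OFF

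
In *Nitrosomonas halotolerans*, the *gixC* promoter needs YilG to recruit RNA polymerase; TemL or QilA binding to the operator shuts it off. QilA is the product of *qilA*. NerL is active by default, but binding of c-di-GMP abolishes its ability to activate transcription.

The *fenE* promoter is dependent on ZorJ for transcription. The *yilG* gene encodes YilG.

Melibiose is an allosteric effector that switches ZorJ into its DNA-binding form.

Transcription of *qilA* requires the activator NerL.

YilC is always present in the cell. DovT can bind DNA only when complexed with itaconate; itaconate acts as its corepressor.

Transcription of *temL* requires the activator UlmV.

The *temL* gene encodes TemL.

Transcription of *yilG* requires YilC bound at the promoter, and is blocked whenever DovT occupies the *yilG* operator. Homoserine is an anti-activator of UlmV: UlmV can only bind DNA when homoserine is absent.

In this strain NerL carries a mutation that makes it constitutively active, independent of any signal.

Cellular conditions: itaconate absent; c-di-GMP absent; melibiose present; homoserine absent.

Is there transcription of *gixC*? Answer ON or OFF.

Homoserine is absent, so UlmV is active.
No repressor is bound and UlmV is active, so *temL* is transcribed.
So TemL is produced and active.
NerL is constitutively active in this strain.
No repressor is bound and NerL is active, so *qilA* is transcribed.
So QilA is produced and active.
YilC is produced constitutively and is active.
Itaconate is absent, so DovT is inactive.
No repressor is bound and YilC is active, so *yilG* is transcribed.
So YilG is produced and active.
With repressor TemL bound, *gixC* is not transcribed.

OFF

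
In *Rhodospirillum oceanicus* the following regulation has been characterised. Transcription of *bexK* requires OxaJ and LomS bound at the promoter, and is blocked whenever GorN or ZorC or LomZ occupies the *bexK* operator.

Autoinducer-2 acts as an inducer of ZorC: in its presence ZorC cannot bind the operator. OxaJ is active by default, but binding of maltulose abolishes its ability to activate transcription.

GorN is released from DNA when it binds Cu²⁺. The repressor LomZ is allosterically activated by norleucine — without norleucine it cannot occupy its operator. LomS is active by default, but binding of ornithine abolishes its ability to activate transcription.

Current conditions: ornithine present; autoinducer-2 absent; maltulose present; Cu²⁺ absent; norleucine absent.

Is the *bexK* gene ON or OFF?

Cu²⁺ is absent, so GorN is active.
Maltulose is present, so OxaJ is inactive.
Autoinducer-2 is absent, so ZorC is active.
Norleucine is absent, so LomZ is inactive.
Ornithine is present, so LomS is inactive.
With repressor GorN bound, *bexK* is not transcribed.

OFF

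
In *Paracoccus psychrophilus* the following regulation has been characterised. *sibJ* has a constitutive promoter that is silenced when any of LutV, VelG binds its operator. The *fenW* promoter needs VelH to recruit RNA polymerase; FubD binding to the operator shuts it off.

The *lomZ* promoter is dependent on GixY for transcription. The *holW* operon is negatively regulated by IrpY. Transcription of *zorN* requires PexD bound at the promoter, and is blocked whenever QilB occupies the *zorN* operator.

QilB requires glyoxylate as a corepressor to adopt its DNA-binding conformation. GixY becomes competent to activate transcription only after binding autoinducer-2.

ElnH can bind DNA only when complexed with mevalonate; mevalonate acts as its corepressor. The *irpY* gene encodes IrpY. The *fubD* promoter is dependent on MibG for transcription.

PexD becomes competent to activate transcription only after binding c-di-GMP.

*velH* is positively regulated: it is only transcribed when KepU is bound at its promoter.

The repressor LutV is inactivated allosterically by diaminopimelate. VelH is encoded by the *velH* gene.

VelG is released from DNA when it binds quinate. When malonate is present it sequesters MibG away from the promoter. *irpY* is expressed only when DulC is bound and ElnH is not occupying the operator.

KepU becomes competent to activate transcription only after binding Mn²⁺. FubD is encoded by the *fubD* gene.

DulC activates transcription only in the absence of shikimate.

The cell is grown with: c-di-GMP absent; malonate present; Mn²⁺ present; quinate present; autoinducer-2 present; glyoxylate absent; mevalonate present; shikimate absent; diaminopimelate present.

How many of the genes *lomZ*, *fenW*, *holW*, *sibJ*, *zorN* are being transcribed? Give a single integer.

Autoinducer-2 is present, so GixY is active.
No repressor is bound and GixY is active, so *lomZ* is transcribed.
→ *lomZ* is ON.
Mn²⁺ is present, so KepU is active.
No repressor is bound and KepU is active, so *velH* is transcribed.
So VelH is produced and active.
Malonate is present, so MibG is inactive.
Required activator MibG is absent, so *fubD* is not transcribed.
So FubD is not produced.
No repressor is bound and VelH is active, so *fenW* is transcribed.
→ *fenW* is ON.
Shikimate is absent, so DulC is active.
Mevalonate is present, so ElnH is active.
With repressor ElnH bound, *irpY* is not transcribed.
So IrpY is not produced.
With no repressor bound, *holW* is transcribed.
→ *holW* is ON.
Diaminopimelate is present, so LutV is inactive.
Quinate is present, so VelG is inactive.
With no repressor bound, *sibJ* is transcribed.
→ *sibJ* is ON.
Glyoxylate is absent, so QilB is inactive.
c-di-GMP is absent, so PexD is inactive.
Required activator PexD is absent, so *zorN* is not transcribed.
→ *zorN* is OFF.
4 of the 5 genes are transcribed.

4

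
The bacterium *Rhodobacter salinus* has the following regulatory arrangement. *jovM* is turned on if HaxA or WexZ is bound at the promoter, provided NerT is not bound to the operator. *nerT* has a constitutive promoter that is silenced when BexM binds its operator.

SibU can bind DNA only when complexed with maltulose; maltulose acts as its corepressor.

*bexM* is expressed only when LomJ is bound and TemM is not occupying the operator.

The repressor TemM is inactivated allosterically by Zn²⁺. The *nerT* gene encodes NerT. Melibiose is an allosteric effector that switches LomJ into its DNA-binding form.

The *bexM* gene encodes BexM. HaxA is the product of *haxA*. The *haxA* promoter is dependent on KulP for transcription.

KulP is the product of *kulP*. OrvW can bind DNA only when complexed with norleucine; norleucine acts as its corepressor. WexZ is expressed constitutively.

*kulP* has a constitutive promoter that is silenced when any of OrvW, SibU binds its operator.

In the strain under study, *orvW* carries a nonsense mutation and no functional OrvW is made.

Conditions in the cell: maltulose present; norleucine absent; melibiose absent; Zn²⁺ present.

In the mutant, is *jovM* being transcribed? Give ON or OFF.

OrvW is non-functional in this strain, so it has no effect.
Maltulose is present, so SibU is active.
With repressor SibU bound, *kulP* is not transcribed.
So KulP is not produced.
Required activator KulP is absent, so *haxA* is not transcribed.
So HaxA is not produced.
Melibiose is absent, so LomJ is inactive.
Zn²⁺ is present, so TemM is inactive.
Required activator LomJ is absent, so *bexM* is not transcribed.
So BexM is not produced.
With no repressor bound, *nerT* is transcribed.
So NerT is produced and active.
WexZ is produced constitutively and is active.
With repressor NerT bound, *jovM* is not transcribed.

OFF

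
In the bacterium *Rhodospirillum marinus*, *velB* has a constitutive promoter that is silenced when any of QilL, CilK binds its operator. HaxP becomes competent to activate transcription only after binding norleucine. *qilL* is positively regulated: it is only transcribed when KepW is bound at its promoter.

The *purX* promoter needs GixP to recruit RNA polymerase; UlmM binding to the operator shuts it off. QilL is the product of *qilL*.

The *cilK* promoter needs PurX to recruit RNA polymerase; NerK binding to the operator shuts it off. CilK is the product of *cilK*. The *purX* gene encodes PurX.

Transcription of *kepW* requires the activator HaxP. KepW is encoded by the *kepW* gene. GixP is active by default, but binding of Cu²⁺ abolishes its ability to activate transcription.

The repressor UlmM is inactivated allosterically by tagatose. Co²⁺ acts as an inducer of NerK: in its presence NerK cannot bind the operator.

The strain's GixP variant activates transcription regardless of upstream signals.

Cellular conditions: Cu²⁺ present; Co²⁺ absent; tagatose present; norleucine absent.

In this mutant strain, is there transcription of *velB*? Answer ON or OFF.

Norleucine is absent, so HaxP is inactive.
Required activator HaxP is absent, so *kepW* is not transcribed.
So KepW is not produced.
Required activator KepW is absent, so *qilL* is not transcribed.
So QilL is not produced.
Co²⁺ is absent, so NerK is active.
GixP is constitutively active in this strain.
Tagatose is present, so UlmM is inactive.
No repressor is bound and GixP is active, so *purX* is transcribed.
So PurX is produced and active.
With repressor NerK bound, *cilK* is not transcribed.
So CilK is not produced.
With no repressor bound, *velB* is transcribed.

ON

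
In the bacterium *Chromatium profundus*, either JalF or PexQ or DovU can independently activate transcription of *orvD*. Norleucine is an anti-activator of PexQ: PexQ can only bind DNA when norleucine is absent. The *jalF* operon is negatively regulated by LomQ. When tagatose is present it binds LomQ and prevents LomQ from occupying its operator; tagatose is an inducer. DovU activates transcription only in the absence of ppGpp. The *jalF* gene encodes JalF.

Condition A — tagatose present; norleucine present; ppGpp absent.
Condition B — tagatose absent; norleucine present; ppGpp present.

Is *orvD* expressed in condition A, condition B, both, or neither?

Condition A:
Tagatose is present, so LomQ is inactive.
With no repressor bound, *jalF* is transcribed.
So JalF is produced and active.
Norleucine is present, so PexQ is inactive.
ppGpp is absent, so DovU is active.
Activator JalF is present, so *orvD* is transcribed.
→ *orvD* is ON in A.
Condition B:
Tagatose is absent, so LomQ is active.
With repressor LomQ bound, *jalF* is not transcribed.
So JalF is not produced.
Norleucine is present, so PexQ is inactive.
ppGpp is present, so DovU is inactive.
No activator is available at the *orvD* promoter, so *orvD* is not transcribed.
→ *orvD* is OFF in B.

A only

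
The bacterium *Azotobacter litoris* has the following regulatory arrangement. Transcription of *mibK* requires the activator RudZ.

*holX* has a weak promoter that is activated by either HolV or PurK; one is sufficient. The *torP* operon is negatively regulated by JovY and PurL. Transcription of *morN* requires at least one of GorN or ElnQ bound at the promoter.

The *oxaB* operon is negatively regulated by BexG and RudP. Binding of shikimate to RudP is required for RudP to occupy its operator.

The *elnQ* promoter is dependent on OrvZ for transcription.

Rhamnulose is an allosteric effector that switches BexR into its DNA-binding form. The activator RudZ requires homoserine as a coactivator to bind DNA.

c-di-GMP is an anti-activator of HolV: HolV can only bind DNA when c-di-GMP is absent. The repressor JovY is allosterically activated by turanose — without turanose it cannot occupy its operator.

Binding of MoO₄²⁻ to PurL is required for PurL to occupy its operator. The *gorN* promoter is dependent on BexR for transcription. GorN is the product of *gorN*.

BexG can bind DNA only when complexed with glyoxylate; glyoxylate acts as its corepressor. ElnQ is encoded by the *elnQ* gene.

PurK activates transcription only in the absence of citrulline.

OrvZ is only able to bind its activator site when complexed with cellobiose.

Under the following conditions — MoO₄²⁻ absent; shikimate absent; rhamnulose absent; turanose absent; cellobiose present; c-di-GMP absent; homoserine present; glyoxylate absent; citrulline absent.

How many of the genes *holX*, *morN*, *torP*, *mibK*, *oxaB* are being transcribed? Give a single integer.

5

c-di-GMP is absent, so HolV is active.
Citrulline is absent, so PurK is active.
Activator HolV is present, so *holX* is transcribed.
→ *holX* is ON.
Rhamnulose is absent, so BexR is inactive.
Required activator BexR is absent, so *gorN* is not transcribed.
So GorN is not produced.
Cellobiose is present, so OrvZ is active.
No repressor is bound and OrvZ is active, so *elnQ* is transcribed.
So ElnQ is produced and active.
Activator ElnQ is present, so *morN* is transcribed.
→ *morN* is ON.
Turanose is absent, so JovY is inactive.
MoO₄²⁻ is absent, so PurL is inactive.
With no repressor bound, *torP* is transcribed.
→ *torP* is ON.
Homoserine is present, so RudZ is active.
No repressor is bound and RudZ is active, so *mibK* is transcribed.
→ *mibK* is ON.
Glyoxylate is absent, so BexG is inactive.
Shikimate is absent, so RudP is inactive.
With no repressor bound, *oxaB* is transcribed.
→ *oxaB* is ON.
5 of the 5 genes are transcribed.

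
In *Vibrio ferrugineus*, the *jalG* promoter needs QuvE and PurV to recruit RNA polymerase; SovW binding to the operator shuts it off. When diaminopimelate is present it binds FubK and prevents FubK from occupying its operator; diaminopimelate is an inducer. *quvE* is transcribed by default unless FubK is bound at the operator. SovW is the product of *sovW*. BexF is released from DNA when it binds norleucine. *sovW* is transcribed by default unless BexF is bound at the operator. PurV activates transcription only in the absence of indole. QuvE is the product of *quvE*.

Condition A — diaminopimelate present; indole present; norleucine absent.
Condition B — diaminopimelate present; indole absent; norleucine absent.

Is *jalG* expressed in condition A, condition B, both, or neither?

Condition A:
Diaminopimelate is present, so FubK is inactive.
With no repressor bound, *quvE* is transcribed.
So QuvE is produced and active.
Indole is present, so PurV is inactive.
Norleucine is absent, so BexF is active.
With repressor BexF bound, *sovW* is not transcribed.
So SovW is not produced.
Required activator PurV is absent, so *jalG* is not transcribed.
→ *jalG* is OFF in A.
Condition B:
Diaminopimelate is present, so FubK is inactive.
With no repressor bound, *quvE* is transcribed.
So QuvE is produced and active.
Indole is absent, so PurV is active.
Norleucine is absent, so BexF is active.
With repressor BexF bound, *sovW* is not transcribed.
So SovW is not produced.
No repressor is bound and QuvE and PurV are active, so *jalG* is transcribed.
→ *jalG* is ON in B.

B only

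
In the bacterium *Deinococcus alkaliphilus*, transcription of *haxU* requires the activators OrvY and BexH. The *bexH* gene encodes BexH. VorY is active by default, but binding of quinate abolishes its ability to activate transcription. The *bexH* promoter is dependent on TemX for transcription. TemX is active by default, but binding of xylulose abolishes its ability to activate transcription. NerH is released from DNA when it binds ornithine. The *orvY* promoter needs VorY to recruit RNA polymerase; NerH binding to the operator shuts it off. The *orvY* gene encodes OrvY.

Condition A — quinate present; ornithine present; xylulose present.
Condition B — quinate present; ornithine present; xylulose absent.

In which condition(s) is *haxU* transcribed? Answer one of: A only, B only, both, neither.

neither

Condition A:
Quinate is present, so VorY is inactive.
Ornithine is present, so NerH is inactive.
Required activator VorY is absent, so *orvY* is not transcribed.
So OrvY is not produced.
Xylulose is present, so TemX is inactive.
Required activator TemX is absent, so *bexH* is not transcribed.
So BexH is not produced.
Required activator OrvY is absent, so *haxU* is not transcribed.
→ *haxU* is OFF in A.
Condition B:
Quinate is present, so VorY is inactive.
Ornithine is present, so NerH is inactive.
Required activator VorY is absent, so *orvY* is not transcribed.
So OrvY is not produced.
Xylulose is absent, so TemX is active.
No repressor is bound and TemX is active, so *bexH* is transcribed.
So BexH is produced and active.
Required activator OrvY is absent, so *haxU* is not transcribed.
→ *haxU* is OFF in B.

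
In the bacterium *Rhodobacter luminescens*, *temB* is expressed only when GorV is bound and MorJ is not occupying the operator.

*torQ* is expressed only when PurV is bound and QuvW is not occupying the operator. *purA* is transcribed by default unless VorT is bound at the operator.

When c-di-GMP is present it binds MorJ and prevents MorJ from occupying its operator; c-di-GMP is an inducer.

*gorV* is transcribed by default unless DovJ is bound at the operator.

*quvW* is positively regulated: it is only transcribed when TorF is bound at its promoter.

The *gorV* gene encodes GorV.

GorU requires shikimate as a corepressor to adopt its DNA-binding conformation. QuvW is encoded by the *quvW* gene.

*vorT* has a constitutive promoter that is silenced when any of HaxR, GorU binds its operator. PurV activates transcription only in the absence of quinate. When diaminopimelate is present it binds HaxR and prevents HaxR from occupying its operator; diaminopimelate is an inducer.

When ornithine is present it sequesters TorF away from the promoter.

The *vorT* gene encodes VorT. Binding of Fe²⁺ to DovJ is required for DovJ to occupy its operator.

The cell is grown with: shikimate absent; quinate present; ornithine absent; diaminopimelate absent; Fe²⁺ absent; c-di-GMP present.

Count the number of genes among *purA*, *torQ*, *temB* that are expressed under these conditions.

2

Diaminopimelate is absent, so HaxR is active.
Shikimate is absent, so GorU is inactive.
With repressor HaxR bound, *vorT* is not transcribed.
So VorT is not produced.
With no repressor bound, *purA* is transcribed.
→ *purA* is ON.
Ornithine is absent, so TorF is active.
No repressor is bound and TorF is active, so *quvW* is transcribed.
So QuvW is produced and active.
Quinate is present, so PurV is inactive.
With repressor QuvW bound, *torQ* is not transcribed.
→ *torQ* is OFF.
Fe²⁺ is absent, so DovJ is inactive.
With no repressor bound, *gorV* is transcribed.
So GorV is produced and active.
c-di-GMP is present, so MorJ is inactive.
No repressor is bound and GorV is active, so *temB* is transcribed.
→ *temB* is ON.
2 of the 3 genes are transcribed.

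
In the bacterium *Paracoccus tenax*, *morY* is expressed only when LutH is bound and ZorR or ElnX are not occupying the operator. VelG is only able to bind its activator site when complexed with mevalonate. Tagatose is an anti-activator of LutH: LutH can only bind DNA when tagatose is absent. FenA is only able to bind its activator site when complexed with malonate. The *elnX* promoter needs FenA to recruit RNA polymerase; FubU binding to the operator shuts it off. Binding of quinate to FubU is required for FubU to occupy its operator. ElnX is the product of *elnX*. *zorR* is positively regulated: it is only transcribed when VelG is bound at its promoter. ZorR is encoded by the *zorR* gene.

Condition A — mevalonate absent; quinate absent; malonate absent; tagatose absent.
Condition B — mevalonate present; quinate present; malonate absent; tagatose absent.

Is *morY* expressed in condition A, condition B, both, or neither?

A only

Condition A:
Mevalonate is absent, so VelG is inactive.
Required activator VelG is absent, so *zorR* is not transcribed.
So ZorR is not produced.
Quinate is absent, so FubU is inactive.
Malonate is absent, so FenA is inactive.
Required activator FenA is absent, so *elnX* is not transcribed.
So ElnX is not produced.
Tagatose is absent, so LutH is active.
No repressor is bound and LutH is active, so *morY* is transcribed.
→ *morY* is ON in A.
Condition B:
Mevalonate is present, so VelG is active.
No repressor is bound and VelG is active, so *zorR* is transcribed.
So ZorR is produced and active.
Quinate is present, so FubU is active.
Malonate is absent, so FenA is inactive.
With repressor FubU bound, *elnX* is not transcribed.
So ElnX is not produced.
Tagatose is absent, so LutH is active.
With repressor ZorR bound, *morY* is not transcribed.
→ *morY* is OFF in B.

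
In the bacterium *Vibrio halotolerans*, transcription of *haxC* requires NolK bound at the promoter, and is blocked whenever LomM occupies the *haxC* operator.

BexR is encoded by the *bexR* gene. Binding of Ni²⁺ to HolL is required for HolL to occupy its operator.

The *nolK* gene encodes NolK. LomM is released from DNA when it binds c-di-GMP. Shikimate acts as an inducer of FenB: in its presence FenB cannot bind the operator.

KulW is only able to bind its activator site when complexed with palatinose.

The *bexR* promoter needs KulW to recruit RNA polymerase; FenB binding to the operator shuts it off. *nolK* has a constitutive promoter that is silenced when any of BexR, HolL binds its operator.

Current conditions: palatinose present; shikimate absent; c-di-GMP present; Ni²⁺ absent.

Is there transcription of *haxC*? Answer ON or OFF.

Shikimate is absent, so FenB is active.
Palatinose is present, so KulW is active.
With repressor FenB bound, *bexR* is not transcribed.
So BexR is not produced.
Ni²⁺ is absent, so HolL is inactive.
With no repressor bound, *nolK* is transcribed.
So NolK is produced and active.
c-di-GMP is present, so LomM is inactive.
No repressor is bound and NolK is active, so *haxC* is transcribed.

ON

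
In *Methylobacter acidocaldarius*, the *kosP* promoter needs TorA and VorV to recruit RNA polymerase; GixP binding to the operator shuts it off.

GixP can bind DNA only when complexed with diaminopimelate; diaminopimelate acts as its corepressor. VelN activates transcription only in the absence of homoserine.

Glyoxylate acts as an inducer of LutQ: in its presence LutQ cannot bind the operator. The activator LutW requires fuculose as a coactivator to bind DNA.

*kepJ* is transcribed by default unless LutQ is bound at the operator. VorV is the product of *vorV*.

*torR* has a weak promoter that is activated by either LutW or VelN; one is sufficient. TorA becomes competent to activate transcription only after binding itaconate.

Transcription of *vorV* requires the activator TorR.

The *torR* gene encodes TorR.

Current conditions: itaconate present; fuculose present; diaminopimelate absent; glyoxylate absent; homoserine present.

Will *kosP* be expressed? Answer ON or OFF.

ON

Diaminopimelate is absent, so GixP is inactive.
Itaconate is present, so TorA is active.
Fuculose is present, so LutW is active.
Homoserine is present, so VelN is inactive.
Activator LutW is present, so *torR* is transcribed.
So TorR is produced and active.
No repressor is bound and TorR is active, so *vorV* is transcribed.
So VorV is produced and active.
No repressor is bound and TorA and VorV are active, so *kosP* is transcribed.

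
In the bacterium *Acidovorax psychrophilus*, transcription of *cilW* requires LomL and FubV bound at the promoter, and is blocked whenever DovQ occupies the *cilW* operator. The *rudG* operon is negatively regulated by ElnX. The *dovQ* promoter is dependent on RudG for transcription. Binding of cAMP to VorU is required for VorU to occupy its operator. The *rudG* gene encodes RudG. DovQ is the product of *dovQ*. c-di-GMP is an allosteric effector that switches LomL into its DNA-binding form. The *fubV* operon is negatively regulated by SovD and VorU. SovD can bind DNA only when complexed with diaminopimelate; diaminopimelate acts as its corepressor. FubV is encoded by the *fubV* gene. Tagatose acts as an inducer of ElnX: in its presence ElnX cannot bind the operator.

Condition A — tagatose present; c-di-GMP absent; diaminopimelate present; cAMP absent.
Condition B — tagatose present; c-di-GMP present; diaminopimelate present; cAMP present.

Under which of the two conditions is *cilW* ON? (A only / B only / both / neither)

Condition A:
Tagatose is present, so ElnX is inactive.
With no repressor bound, *rudG* is transcribed.
So RudG is produced and active.
No repressor is bound and RudG is active, so *dovQ* is transcribed.
So DovQ is produced and active.
c-di-GMP is absent, so LomL is inactive.
Diaminopimelate is present, so SovD is active.
cAMP is absent, so VorU is inactive.
With repressor SovD bound, *fubV* is not transcribed.
So FubV is not produced.
With repressor DovQ bound, *cilW* is not transcribed.
→ *cilW* is OFF in A.
Condition B:
Tagatose is present, so ElnX is inactive.
With no repressor bound, *rudG* is transcribed.
So RudG is produced and active.
No repressor is bound and RudG is active, so *dovQ* is transcribed.
So DovQ is produced and active.
c-di-GMP is present, so LomL is active.
Diaminopimelate is present, so SovD is active.
cAMP is present, so VorU is active.
With repressor SovD bound, *fubV* is not transcribed.
So FubV is not produced.
With repressor DovQ bound, *cilW* is not transcribed.
→ *cilW* is OFF in B.

neither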